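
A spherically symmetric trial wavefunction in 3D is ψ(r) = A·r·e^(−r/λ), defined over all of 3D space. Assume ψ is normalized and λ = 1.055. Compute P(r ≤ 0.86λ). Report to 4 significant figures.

Integrate the radial probability density 4πr²|ψ|² over r ≤ 0.86λ.
Normalization gives A² = 1/(3·π·λ^5).
Substituting u = r/λ, A², 4π and the length scale all cancel in the ratio: P = ∫_{0}^{0.86} u^4·e^(-2·u) du / ∫_{0}^{∞} u^4·e^(-2·u) du.
An antiderivative of u^4·e^(-2·u) is -(u^4/2 + u^3 + 3·u^2/2 + 3·u/2 + 3/4)·e^(-2·u); evaluating from 0 to 0.86 gives ≈ 0.0231777, while the full integral is 3/4.
This evaluates to P = 0.030904.

P ≈ 0.03090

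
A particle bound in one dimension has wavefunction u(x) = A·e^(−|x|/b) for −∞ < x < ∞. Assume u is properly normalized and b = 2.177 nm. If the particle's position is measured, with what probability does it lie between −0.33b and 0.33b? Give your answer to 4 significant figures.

P = ∫_{−0.33b}^{0.33b} |u(x)|² dx.
Since A² = 1/(b), this is the region integral divided by the full normalization integral.
Both integrals are even about x = 0, so only the x ≥ 0 halves are needed (the factors of 2 cancel). Let t = x/b; then A² and the length scale cancel, so P = ∫_{0}^{0.33} e^(-2·t) dt ÷ ∫_{0}^{∞} e^(-2·t) dt.
Using ∫ e^(-2·t) dt = -e^(-2·t)/2, the numerator is 1/2 - e^(-33/50)/2 and the denominator is 1/2.
This works out to P = 0.48315.

P ≈ 0.4831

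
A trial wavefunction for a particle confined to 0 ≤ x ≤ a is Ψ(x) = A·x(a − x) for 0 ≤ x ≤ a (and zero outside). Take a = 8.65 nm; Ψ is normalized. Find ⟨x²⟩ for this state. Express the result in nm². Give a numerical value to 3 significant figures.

By definition ⟨x²⟩ = ∫ x^2 |Ψ(x)|² dx.
The ratio of the moment integral to the normalization integral gives ⟨x²⟩ = 2·a^2/7.
With a = 8.65, ⟨x^2⟩ = 21.38.

⟨x^2⟩ ≈ 21.4 nm^2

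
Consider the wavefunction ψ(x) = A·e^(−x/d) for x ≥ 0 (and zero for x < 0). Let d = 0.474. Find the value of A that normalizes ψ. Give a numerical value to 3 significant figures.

A ≈ 2.05

We need A² ∫|f|² dx = 1, taking the integral from 0 to ∞.
Carrying out the integral gives A² · d/2.
With d = 0.474: A² = 4.219 and A = 2.054.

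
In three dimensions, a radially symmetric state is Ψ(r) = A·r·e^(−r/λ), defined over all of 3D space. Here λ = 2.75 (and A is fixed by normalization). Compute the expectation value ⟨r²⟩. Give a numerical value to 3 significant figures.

⟨r^2⟩ ≈ 56.7

By definition ⟨r²⟩ = ∫ r^2 |Ψ(r)|² 4πr² dr.
Recall ∫₀^∞ r^m e^(−r/β) dr = m!·β^(m+1), since the A² factors cancel between numerator and denominator, ⟨r²⟩ = 15·λ^2/2.
Putting λ = 2.75 gives 56.72.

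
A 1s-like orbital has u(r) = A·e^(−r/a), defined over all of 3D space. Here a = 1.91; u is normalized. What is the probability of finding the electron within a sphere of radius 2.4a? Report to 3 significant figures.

P = ∫ |u|² 4πr² dr over r ≤ 2.4a.
The full normalization integral is A²·[π·a^3] = 1, fixing A².
Let t = r/a; then A², 4π and the length scale all cancel, so P = ∫_{0}^{2.4} t^2·e^(-2·t) dt ÷ ∫_{0}^{∞} t^2·e^(-2·t) dt.
Using ∫ t^2·e^(-2·t) dt = -(2·t^2 + 2·t + 1)·e^(-2·t)/4, the numerator is 1/4 - 433·e^(-24/5)/100 and the denominator is 1/4.
Taking the ratio yields P = 0.8575.

P ≈ 0.857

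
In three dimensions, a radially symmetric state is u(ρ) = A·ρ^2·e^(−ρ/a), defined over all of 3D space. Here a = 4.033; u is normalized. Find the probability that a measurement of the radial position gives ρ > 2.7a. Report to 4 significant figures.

P ≈ 0.7017

With dV = 4πρ²dρ, the probability is ∫|u|² dV over ρ > 2.7a.
A² is fixed by ∫₀^∞ 4πρ²|u|² dρ = 1, i.e. A² = (45·π·a^7/2)^(−1).
Substituting t = ρ/a, A², 4π and the length scale all cancel in the ratio: P = ∫_{2.7}^{∞} t^6·e^(-2·t) dt / ∫_{0}^{∞} t^6·e^(-2·t) dt.
Using ∫ t^6·e^(-2·t) dt = -(4·t^6 + 12·t^5 + 30·t^4 + 60·t^3 + 90·t^2 + 90·t + 45)·e^(-2·t)/8, the numerator is ≈ 3.94690 and the denominator is 45/8.
This evaluates to P = 0.70167.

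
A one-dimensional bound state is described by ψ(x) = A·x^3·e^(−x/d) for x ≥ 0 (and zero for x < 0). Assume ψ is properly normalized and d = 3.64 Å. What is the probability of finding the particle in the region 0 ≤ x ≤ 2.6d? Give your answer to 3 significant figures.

P = ∫_{0}^{2.6d} |ψ(x)|² dx.
With A² fixed by ∫|ψ|² = 1, i.e. A² = (45·d^7/8)^(−1), substitute and integrate.
In terms of u = x/d (A² and the length scale cancel between numerator and denominator), P = [∫_{0}^{2.6} u^6·e^(-2·u) du] / [∫_{0}^{∞} u^6·e^(-2·u) du].
With ∫ u^6·e^(-2·u) du = -(4·u^6 + 12·u^5 + 30·u^4 + 60·u^3 + 90·u^2 + 90·u + 45)·e^(-2·u)/8 + C, the region integral is ≈ 1.5053 and the full one is 45/8.
The result is P = 0.2676.

P ≈ 0.268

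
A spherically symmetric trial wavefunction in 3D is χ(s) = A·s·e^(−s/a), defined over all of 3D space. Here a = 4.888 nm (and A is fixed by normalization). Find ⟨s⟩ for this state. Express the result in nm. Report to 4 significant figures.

⟨s⟩ ≈ 12.22 nm

By definition ⟨s⟩ = ∫ s |χ(s)|² 4πs² ds.
Recall ∫₀^∞ s^m e^(−s/β) ds = m!·β^(m+1), evaluating both integrals, ⟨s⟩ = 5·a/2.
With a = 4.888, ⟨s⟩ = 12.220.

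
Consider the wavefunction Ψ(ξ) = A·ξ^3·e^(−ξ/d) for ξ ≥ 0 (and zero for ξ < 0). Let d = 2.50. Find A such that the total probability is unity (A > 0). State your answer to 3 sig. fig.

A ≈ 0.0171

We need A² ∫|f|² dξ = 1, taking the integral from 0 to ∞.
With ∫₀^∞ ξ^6 e^(−αξ) dξ = 6!/α^7, ∫|Ψ|² dξ = A²·(45·d^7/8).
Plugging in d = 2.50 yields A = 0.01707.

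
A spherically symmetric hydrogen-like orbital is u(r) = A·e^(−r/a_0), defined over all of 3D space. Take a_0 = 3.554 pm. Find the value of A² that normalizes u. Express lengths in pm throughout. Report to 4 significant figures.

A^2 ≈ 0.007091 pm^(-3)

We need A² ∫|f|² 4πr² dr = 1, taking the integral from 0 to ∞.
The angular integral contributes 4π, leaving ∫₀^∞ r²|u|² dr.
Carrying out the integral gives A² · π·a_0^3.
Hence A² = 1/[π·a_0^3].
Substituting a_0 = 3.554 gives A² = 0.0070908, so A = 0.084207.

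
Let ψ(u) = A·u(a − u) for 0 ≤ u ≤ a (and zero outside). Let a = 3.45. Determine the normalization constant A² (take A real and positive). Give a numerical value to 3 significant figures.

A^2 ≈ 0.0614

The normalization condition is ∫|ψ|² du = 1 from 0 to a.
Expanding the polynomial and integrating term by term, the integral (without the A² prefactor) comes out to a^5/30.
Setting this equal to 1 gives A² = 1/(a^5/30).
With a = 3.45: A² = 0.06138 and A = 0.2477.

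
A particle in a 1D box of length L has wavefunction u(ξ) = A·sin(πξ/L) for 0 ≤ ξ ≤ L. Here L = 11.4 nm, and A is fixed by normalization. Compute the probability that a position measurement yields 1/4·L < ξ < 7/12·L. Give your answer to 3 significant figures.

|u|² is the probability density, so P = ∫_{1/4·L}^{7/12·L} |u|² dξ.
With A² fixed by ∫|u|² = 1, i.e. A² = (L/2)^(−1), substitute and integrate.
Substituting t = ξ/L, A² and the length scale cancel in the ratio: P = ∫_{1/4}^{7/12} sin(π·t)^2 dt / ∫_{0}^{1} sin(π·t)^2 dt.
Using ∫ sin(π·t)^2 dt = t/2 - sin(2·π·t)/(4·π), the numerator is 3/(8·π) + 1/6 and the denominator is 1/2.
Evaluating gives P = (9 + 4·π)/(12·π).

P ≈ 0.572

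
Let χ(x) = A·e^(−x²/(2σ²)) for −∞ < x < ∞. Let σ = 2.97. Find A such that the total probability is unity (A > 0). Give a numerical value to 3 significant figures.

A ≈ 0.436

Require ∫ |χ|² dx = 1 over the whole domain.
The integral (without the A² prefactor) comes out to √(π)·σ.
So A² = (√(π)·σ)^(−1).
With σ = 2.97: A² = 0.1900 and A = 0.4358.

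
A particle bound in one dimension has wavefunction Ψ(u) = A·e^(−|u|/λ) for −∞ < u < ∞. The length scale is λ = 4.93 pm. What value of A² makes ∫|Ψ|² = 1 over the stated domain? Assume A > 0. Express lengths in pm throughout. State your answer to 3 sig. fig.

A^2 ≈ 0.203 pm^(-1)

Normalization requires ∫|Ψ|² du = 1, integrated from −∞ to ∞.
Using ∫₀^∞ uⁿ e^(−αu) du = n!/αⁿ⁺¹, with Ψ = A·e^(−|u|/λ), the integral evaluates to A²·[λ].
With λ = 4.93: A² = 0.2028 and A = 0.4504.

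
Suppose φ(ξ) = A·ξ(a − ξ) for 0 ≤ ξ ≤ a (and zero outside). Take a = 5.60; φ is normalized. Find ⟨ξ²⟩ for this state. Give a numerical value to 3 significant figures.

By definition ⟨ξ²⟩ = ∫ ξ^2 |φ(ξ)|² dξ.
Since the A² factors cancel between numerator and denominator, ⟨ξ²⟩ = 2·a^2/7.
With a = 5.60, ⟨ξ^2⟩ = 8.960.

⟨ξ^2⟩ ≈ 8.96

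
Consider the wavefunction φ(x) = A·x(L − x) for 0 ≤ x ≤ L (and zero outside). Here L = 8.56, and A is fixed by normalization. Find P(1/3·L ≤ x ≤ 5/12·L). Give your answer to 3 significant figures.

P ≈ 0.137

|φ|² is the probability density, so P = ∫_{1/3·L}^{5/12·L} |φ|² dx.
With A² fixed by ∫|φ|² = 1, i.e. A² = (L^5/30)^(−1), substitute and integrate.
Let u = x/L; then A² and the length scale cancel, so P = ∫_{1/3}^{5/12} u^2·(1 - u)^2 du ÷ ∫_{0}^{1} u^2·(1 - u)^2 du.
Using ∫ u^2·(1 - u)^2 du = u^3·(6·u^2 - 15·u + 10)/30, the numerator is ≈ 0.0045581 and the denominator is 1/30.
The result is P = 0.1367.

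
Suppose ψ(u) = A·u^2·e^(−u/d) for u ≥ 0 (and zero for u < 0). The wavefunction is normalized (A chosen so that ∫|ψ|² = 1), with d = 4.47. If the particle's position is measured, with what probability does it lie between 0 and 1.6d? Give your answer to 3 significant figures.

P ≈ 0.219

P = ∫_{0}^{1.6d} |ψ(u)|² du.
The normalization integral ∫|ψ|²du over the whole domain equals 3·d^5/4·A², and A² cancels in the ratio.
Substituting t = u/d, A² and the length scale cancel in the ratio: P = ∫_{0}^{1.6} t^4·e^(-2·t) dt / ∫_{0}^{∞} t^4·e^(-2·t) dt.
Using ∫ t^4·e^(-2·t) dt = -(t^4/2 + t^3 + 3·t^2/2 + 3·t/2 + 3/4)·e^(-2·t), the numerator is ≈ 0.16454 and the denominator is 3/4.
Evaluating gives P = 0.2194.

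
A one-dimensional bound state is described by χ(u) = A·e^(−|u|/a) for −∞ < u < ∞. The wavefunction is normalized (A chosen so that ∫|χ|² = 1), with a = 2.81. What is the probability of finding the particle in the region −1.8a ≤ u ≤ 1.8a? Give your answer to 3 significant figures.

|χ|² is the probability density, so P = ∫_{−1.8a}^{1.8a} |χ|² du.
The normalization integral ∫|χ|²du over the whole domain equals a·A², and A² cancels in the ratio.
By symmetry take twice the u ≥ 0 contribution in numerator and denominator; the 2's cancel. Substituting t = u/a, A² and the length scale cancel in the ratio: P = ∫_{0}^{1.8} e^(-2·t) dt / ∫_{0}^{∞} e^(-2·t) dt.
Using ∫ e^(-2·t) dt = -e^(-2·t)/2, the numerator is 1/2 - e^(-18/5)/2 and the denominator is 1/2.
This works out to P = 0.9727.

P ≈ 0.973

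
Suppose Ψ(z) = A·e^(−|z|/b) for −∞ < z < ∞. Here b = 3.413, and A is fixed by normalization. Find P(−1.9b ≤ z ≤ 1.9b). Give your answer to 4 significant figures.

|Ψ|² is the probability density, so P = ∫_{−1.9b}^{1.9b} |Ψ|² dz.
Since A² = 1/(b), this is the region integral divided by the full normalization integral.
By symmetry take twice the z ≥ 0 contribution in numerator and denominator; the 2's cancel. In terms of u = z/b (A² and the length scale cancel between numerator and denominator), P = [∫_{0}^{1.9} e^(-2·u) du] / [∫_{0}^{∞} e^(-2·u) du].
With ∫ e^(-2·u) du = -e^(-2·u)/2 + C, the region integral is 1/2 - e^(-19/5)/2 and the full one is 1/2.
Evaluating gives P = 0.97763.

P ≈ 0.9776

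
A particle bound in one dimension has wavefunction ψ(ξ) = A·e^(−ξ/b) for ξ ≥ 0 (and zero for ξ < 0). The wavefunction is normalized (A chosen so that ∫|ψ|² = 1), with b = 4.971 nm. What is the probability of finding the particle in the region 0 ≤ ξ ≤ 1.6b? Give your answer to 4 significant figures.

P ≈ 0.9592

P = ∫_{0}^{1.6b} |ψ(ξ)|² dξ.
With A² fixed by ∫|ψ|² = 1, i.e. A² = (b/2)^(−1), substitute and integrate.
In terms of u = ξ/b (A² and the length scale cancel between numerator and denominator), P = [∫_{0}^{1.6} e^(-2·u) du] / [∫_{0}^{∞} e^(-2·u) du].
An antiderivative of e^(-2·u) is -e^(-2·u)/2; evaluating from 0 to 1.6 gives 1/2 - e^(-16/5)/2, while the full integral is 1/2.
This works out to P = 0.95924.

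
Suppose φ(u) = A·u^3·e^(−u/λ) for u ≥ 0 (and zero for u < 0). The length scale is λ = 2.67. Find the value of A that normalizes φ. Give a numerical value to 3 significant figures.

Require ∫ |φ|² du = 1 over the whole domain.
Using ∫₀^∞ uⁿ e^(−αu) du = n!/αⁿ⁺¹, with φ = A·u^3·e^(−u/λ), the integral evaluates to A²·[45·λ^7/8].
Substituting λ = 2.67 gives A² = 0.0001838, so A = 0.01356.

A ≈ 0.0136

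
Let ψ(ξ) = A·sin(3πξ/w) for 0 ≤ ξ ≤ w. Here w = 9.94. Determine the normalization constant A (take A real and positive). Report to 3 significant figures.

A ≈ 0.449

We need A² ∫|f|² dξ = 1, taking the integral from 0 to w.
The integral (without the A² prefactor) comes out to w/2.
Hence A² = 1/[w/2].
Substituting w = 9.94 gives A² = 0.2012, so A = 0.4486.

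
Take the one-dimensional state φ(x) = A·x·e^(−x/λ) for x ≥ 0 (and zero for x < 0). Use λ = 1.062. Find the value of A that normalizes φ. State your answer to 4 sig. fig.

A ≈ 1.827

Require ∫ |φ|² dx = 1 over the whole domain.
With φ = A·x·e^(−x/λ), the integral evaluates to A²·[λ^3/4].
So A² = (λ^3/4)^(−1).
Substituting λ = 1.062 gives A² = 3.3395, so A = 1.8274.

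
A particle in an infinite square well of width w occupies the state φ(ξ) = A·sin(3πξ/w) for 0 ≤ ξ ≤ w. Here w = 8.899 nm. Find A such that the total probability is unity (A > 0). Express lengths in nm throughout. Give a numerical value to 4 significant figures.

A ≈ 0.4741 nm^(-1/2)

We need A² ∫|f|² dξ = 1, taking the integral from 0 to w.
Using sin²θ = (1 − cos 2θ)/2, with φ = A·sin(3πξ/w), the integral evaluates to A²·[w/2].
Setting this equal to 1 gives A² = 1/(w/2).
Substituting w = 8.899 gives A² = 0.22474, so A = 0.47407.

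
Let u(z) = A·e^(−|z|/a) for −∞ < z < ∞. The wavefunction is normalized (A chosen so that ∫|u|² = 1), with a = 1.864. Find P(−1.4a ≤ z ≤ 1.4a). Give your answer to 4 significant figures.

P ≈ 0.9392

P = ∫_{−1.4a}^{1.4a} |u(z)|² dz.
Since A² = 1/(a), this is the region integral divided by the full normalization integral.
Both integrals are even about z = 0, so only the z ≥ 0 halves are needed (the factors of 2 cancel). Let t = z/a; then A² and the length scale cancel, so P = ∫_{0}^{1.4} e^(-2·t) dt ÷ ∫_{0}^{∞} e^(-2·t) dt.
With ∫ e^(-2·t) dt = -e^(-2·t)/2 + C, the region integral is 1/2 - e^(-14/5)/2 and the full one is 1/2.
The result is P = 0.93919.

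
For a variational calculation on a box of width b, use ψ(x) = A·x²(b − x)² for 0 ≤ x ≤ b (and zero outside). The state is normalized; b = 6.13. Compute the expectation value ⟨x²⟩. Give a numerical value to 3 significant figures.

By definition ⟨x²⟩ = ∫ x^2 |ψ(x)|² dx.
Expanding the polynomial and integrating term by term, the ratio of the moment integral to the normalization integral gives ⟨x²⟩ = 3·b^2/11.
With b = 6.13, ⟨x^2⟩ = 10.25.

⟨x^2⟩ ≈ 10.2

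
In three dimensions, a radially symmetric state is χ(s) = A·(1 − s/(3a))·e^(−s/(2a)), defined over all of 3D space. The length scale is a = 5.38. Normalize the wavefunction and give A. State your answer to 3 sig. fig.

A ≈ 0.0277

Require ∫ |χ|² 4πs² ds = 1 over the whole domain.
(Spherical symmetry: dV = 4πs² ds.)
∫|χ|² 4πs² ds = A²·(8·π·a^3/3).
Plugging in a = 5.38 yields A = 0.02769.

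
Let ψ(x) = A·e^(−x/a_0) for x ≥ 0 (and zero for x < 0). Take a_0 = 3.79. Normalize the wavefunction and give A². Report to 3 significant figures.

We need A² ∫|f|² dx = 1, taking the integral from 0 to ∞.
Recall ∫₀^∞ x^m e^(−x/β) dx = m!·β^(m+1), ∫|ψ|² dx = A²·(a_0/2).
Hence A² = 1/[a_0/2].
Plugging in a_0 = 3.79 yields A = 0.7264.

A^2 ≈ 0.528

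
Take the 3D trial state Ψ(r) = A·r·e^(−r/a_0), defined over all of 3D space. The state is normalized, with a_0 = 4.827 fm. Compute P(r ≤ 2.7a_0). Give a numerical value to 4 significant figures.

With dV = 4πr²dr, the probability is ∫|Ψ|² dV over r ≤ 2.7a_0.
A² is fixed by ∫₀^∞ 4πr²|Ψ|² dr = 1, i.e. A² = (3·π·a_0^5)^(−1).
In terms of u = r/a_0 (A², 4π and the length scale all cancel between numerator and denominator), P = [∫_{0}^{2.7} u^4·e^(-2·u) du] / [∫_{0}^{∞} u^4·e^(-2·u) du].
Using ∫ u^4·e^(-2·u) du = -(u^4/2 + u^3 + 3·u^2/2 + 3·u/2 + 3/4)·e^(-2·u), the numerator is ≈ 0.470017 and the denominator is 3/4.
This evaluates to P = 0.62669.

P ≈ 0.6267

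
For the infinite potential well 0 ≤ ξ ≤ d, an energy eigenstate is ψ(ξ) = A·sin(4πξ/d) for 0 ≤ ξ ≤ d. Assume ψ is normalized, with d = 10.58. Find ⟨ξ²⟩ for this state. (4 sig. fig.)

⟨ξ²⟩ = ∫ ξ^2 |ψ|² dξ over the full domain.
With ∫₀^d sin²(nπξ/d) dξ = d/2, the ratio of the moment integral to the normalization integral gives ⟨ξ²⟩ = -d^2/(32·π^2) + d^2/3.
Putting d = 10.58 gives 36.958.

⟨ξ^2⟩ ≈ 36.96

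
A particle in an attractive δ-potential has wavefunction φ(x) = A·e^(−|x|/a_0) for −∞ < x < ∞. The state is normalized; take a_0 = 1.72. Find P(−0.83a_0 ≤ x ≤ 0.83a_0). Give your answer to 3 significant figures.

|φ|² is the probability density, so P = ∫_{−0.83a_0}^{0.83a_0} |φ|² dx.
The normalization integral ∫|φ|²dx over the whole domain equals a_0·A², and A² cancels in the ratio.
Both integrals are even about x = 0, so only the x ≥ 0 halves are needed (the factors of 2 cancel). Let u = x/a_0; then A² and the length scale cancel, so P = ∫_{0}^{0.83} e^(-2·u) du ÷ ∫_{0}^{∞} e^(-2·u) du.
With ∫ e^(-2·u) du = -e^(-2·u)/2 + C, the region integral is 1/2 - e^(-83/50)/2 and the full one is 1/2.
Evaluating gives P = 0.8099.

P ≈ 0.810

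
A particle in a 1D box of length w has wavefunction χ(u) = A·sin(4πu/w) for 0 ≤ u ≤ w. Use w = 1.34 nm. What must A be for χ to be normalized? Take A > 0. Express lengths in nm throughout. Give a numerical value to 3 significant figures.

A ≈ 1.22 nm^(-1/2)

Require ∫ |χ|² du = 1 over the whole domain.
With ∫₀^w sin²(nπu/w) du = w/2, with χ = A·sin(4πu/w), the integral evaluates to A²·[w/2].
Setting this equal to 1 gives A² = 1/(w/2).
With w = 1.34: A² = 1.493 and A = 1.222.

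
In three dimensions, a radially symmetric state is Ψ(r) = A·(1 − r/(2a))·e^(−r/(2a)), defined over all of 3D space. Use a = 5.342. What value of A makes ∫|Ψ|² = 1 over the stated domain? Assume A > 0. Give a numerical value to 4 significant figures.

Normalization requires ∫|Ψ|² 4πr² dr = 1, integrated from 0 to ∞.
Recall ∫₀^∞ r^m e^(−r/β) dr = m!·β^(m+1), carrying out the integral gives A² · 8·π·a^3.
Hence A² = 1/[8·π·a^3].
Substituting a = 5.342 gives A² = 0.00026100, so A = 0.016156.

A ≈ 0.01616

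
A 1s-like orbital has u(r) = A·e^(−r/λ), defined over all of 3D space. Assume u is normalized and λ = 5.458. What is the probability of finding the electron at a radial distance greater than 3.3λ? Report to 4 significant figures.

P ≈ 0.03997

P = ∫ |u|² 4πr² dr over r > 3.3λ.
The full normalization integral is A²·[π·λ^3] = 1, fixing A².
Substituting t = r/λ, A², 4π and the length scale all cancel in the ratio: P = ∫_{3.3}^{∞} t^2·e^(-2·t) dt / ∫_{0}^{∞} t^2·e^(-2·t) dt.
Using ∫ t^2·e^(-2·t) dt = -(2·t^2 + 2·t + 1)·e^(-2·t)/4, the numerator is 1469·e^(-33/5)/200 and the denominator is 1/4.
The region integral divided by the full integral gives P = 0.039968.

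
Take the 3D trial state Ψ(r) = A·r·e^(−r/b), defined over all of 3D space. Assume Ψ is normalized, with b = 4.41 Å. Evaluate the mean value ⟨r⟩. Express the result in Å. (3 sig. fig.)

The expectation value is the |Ψ|²-weighted average of r: ∫ r|Ψ|² 4πr² dr.
Since the A² factors cancel between numerator and denominator, ⟨r⟩ = 5·b/2.
With b = 4.41, ⟨r⟩ = 11.03.

⟨r⟩ ≈ 11.0 Å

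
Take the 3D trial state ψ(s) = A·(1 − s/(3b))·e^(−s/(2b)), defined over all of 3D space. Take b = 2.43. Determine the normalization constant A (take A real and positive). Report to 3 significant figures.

We need A² ∫|f|² 4πs² ds = 1, taking the integral from 0 to ∞.
(Spherical symmetry: dV = 4πs² ds.)
With ∫₀^∞ s^4 e^(−αs) ds = 4!/α^5, the integral (without the A² prefactor) comes out to 8·π·b^3/3.
Hence A² = 1/[8·π·b^3/3].
Plugging in b = 2.43 yields A = 0.09121.

A ≈ 0.0912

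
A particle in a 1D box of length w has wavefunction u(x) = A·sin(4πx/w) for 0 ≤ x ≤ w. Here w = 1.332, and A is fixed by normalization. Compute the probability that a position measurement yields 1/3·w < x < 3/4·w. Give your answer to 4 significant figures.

P ≈ 0.4511

The probability is P = ∫ |u|² dx over [1/3·w, 3/4·w].
With A² fixed by ∫|u|² = 1, i.e. A² = (w/2)^(−1), substitute and integrate.
Substituting t = x/w, A² and the length scale cancel in the ratio: P = ∫_{1/3}^{3/4} sin(4·π·t)^2 dt / ∫_{0}^{1} sin(4·π·t)^2 dt.
An antiderivative of sin(4·π·t)^2 is t/2 - sin(4·π·t)·cos(4·π·t)/(8·π); evaluating from 1/3 to 3/4 gives √(3)/(32·π) + 5/24, while the full integral is 1/2.
Taking the ratio, P = √(3)/(16·π) + 5/12.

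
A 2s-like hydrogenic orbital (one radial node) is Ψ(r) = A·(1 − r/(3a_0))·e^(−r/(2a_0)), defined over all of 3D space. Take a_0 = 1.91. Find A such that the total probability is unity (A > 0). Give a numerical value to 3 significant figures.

A ≈ 0.131

Normalization requires ∫|Ψ|² 4πr² dr = 1, integrated from 0 to ∞.
(Spherical symmetry: dV = 4πr² dr.)
Carrying out the integral gives A² · 8·π·a_0^3/3.
Setting this equal to 1 gives A² = 1/(8·π·a_0^3/3).
With a_0 = 1.91: A² = 0.01713 and A = 0.1309.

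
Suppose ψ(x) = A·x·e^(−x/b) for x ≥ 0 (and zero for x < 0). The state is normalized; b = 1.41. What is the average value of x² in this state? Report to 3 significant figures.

⟨x²⟩ = ∫ x^2 |ψ|² dx over the full domain.
Recall ∫₀^∞ x^m e^(−x/β) dx = m!·β^(m+1), since the A² factors cancel between numerator and denominator, ⟨x²⟩ = 3·b^2.
Putting b = 1.41 gives 5.964.

⟨x^2⟩ ≈ 5.96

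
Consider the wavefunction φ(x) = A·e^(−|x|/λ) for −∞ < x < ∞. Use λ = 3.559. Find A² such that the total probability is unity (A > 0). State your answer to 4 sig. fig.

A^2 ≈ 0.2810

Require ∫ |φ|² dx = 1 over the whole domain.
Using ∫₀^∞ xⁿ e^(−αx) dx = n!/αⁿ⁺¹, carrying out the integral gives A² · λ.
So A² = (λ)^(−1).
Substituting λ = 3.559 gives A² = 0.28098, so A = 0.53007.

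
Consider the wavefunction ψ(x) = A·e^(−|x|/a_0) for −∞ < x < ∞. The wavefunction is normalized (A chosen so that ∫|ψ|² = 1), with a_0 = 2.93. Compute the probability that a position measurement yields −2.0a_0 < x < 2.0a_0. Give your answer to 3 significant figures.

The probability is P = ∫ |ψ|² dx over [−2.0a_0, 2.0a_0].
The normalization integral ∫|ψ|²dx over the whole domain equals a_0·A², and A² cancels in the ratio.
Both integrals are even about x = 0, so only the x ≥ 0 halves are needed (the factors of 2 cancel). In terms of u = x/a_0 (A² and the length scale cancel between numerator and denominator), P = [∫_{0}^{2.0} e^(-2·u) du] / [∫_{0}^{∞} e^(-2·u) du].
Using ∫ e^(-2·u) du = -e^(-2·u)/2, the numerator is 1/2 - e^(-4)/2 and the denominator is 1/2.
This works out to P = 0.9817.

P ≈ 0.982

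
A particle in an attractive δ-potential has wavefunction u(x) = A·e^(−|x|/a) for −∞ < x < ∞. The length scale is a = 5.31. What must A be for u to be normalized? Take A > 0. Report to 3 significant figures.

Require ∫ |u|² dx = 1 over the whole domain.
Using ∫₀^∞ xⁿ e^(−αx) dx = n!/αⁿ⁺¹, carrying out the integral gives A² · a.
So A² = (a)^(−1).
Substituting a = 5.31 gives A² = 0.1883, so A = 0.4340.

A ≈ 0.434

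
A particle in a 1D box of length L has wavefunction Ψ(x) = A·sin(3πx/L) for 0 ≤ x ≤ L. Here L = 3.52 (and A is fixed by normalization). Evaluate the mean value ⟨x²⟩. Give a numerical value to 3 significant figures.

By definition ⟨x²⟩ = ∫ x^2 |Ψ(x)|² dx.
Since the A² factors cancel between numerator and denominator, ⟨x²⟩ = -L^2/(18·π^2) + L^2/3.
With L = 3.52, ⟨x^2⟩ = 4.060.

⟨x^2⟩ ≈ 4.06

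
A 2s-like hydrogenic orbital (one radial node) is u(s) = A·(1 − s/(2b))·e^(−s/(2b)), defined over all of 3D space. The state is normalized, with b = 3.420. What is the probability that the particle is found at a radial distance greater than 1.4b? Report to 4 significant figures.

P ≈ 0.9519

Integrate the radial probability density 4πs²|u|² over s > 1.4b.
Normalization gives A² = 1/(8·π·b^3).
Substituting t = s/b, A², 4π and the length scale all cancel in the ratio: P = ∫_{1.4}^{∞} t^2·(1 - t/2)^2·e^(-t) dt / ∫_{0}^{∞} t^2·(1 - t/2)^2·e^(-t) dt.
Using ∫ t^2·(1 - t/2)^2·e^(-t) dt = -(t^4/4 + t^2 + 2·t + 2)·e^(-t), the numerator is ≈ 1.90383 and the denominator is 2.
This evaluates to P = 0.95191.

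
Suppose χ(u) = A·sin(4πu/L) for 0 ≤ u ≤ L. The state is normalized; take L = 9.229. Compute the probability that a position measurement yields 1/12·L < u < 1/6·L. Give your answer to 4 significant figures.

The probability is P = ∫ |χ|² du over [1/12·L, 1/6·L].
Since A² = 1/(L/2), this is the region integral divided by the full normalization integral.
Let t = u/L; then A² and the length scale cancel, so P = ∫_{1/12}^{1/6} sin(4·π·t)^2 dt ÷ ∫_{0}^{1} sin(4·π·t)^2 dt.
Using ∫ sin(4·π·t)^2 dt = t/2 - sin(4·π·t)·cos(4·π·t)/(8·π), the numerator is √(3)/(16·π) + 1/24 and the denominator is 1/2.
The result is P = (√(3)/8 + π/12)/π.

P ≈ 0.1522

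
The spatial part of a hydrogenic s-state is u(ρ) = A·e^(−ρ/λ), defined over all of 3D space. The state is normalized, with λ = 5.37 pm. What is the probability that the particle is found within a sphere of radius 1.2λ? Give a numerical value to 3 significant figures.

Integrate the radial probability density 4πρ²|u|² over ρ ≤ 1.2λ.
A² is fixed by ∫₀^∞ 4πρ²|u|² dρ = 1, i.e. A² = (π·λ^3)^(−1).
Let t = ρ/λ; then A², 4π and the length scale all cancel, so P = ∫_{0}^{1.2} t^2·e^(-2·t) dt ÷ ∫_{0}^{∞} t^2·e^(-2·t) dt.
Using ∫ t^2·e^(-2·t) dt = -(2·t^2 + 2·t + 1)·e^(-2·t)/4, the numerator is 1/4 - 157·e^(-12/5)/100 and the denominator is 1/4.
Taking the ratio yields P = 0.4303.

P ≈ 0.430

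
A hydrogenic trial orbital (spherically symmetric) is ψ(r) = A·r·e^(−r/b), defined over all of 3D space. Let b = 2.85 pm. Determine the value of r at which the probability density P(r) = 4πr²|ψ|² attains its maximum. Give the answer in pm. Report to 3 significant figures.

Set d/dr [P(r) = 4πr²|ψ|²] = 0 and solve for r > 0.
This gives r = 2·b.
With b = 2.85, the most probable radial distance is 5.700 pm.

r ≈ 5.70 pm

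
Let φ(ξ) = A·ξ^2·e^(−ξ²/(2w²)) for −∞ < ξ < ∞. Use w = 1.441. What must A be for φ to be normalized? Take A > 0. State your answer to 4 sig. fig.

The normalization condition is ∫|φ|² dξ = 1 from −∞ to ∞.
With ∫_{−∞}^{∞} ξ^(2m) e^(−αξ²) dξ = (2m−1)!!·√π / (2^m α^(m+1/2)), the integral (without the A² prefactor) comes out to 3·√(π)·w^5/4.
Setting this equal to 1 gives A² = 1/(3·√(π)·w^5/4).
With w = 1.441: A² = 0.12107 and A = 0.34795.

A ≈ 0.3480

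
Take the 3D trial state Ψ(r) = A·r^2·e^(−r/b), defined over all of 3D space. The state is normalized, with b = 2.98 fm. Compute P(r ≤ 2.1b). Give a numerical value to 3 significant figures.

P ≈ 0.133

Integrate the radial probability density 4πr²|Ψ|² over r ≤ 2.1b.
The full normalization integral is A²·[45·π·b^7/2] = 1, fixing A².
Substituting u = r/b, A², 4π and the length scale all cancel in the ratio: P = ∫_{0}^{2.1} u^6·e^(-2·u) du / ∫_{0}^{∞} u^6·e^(-2·u) du.
Using ∫ u^6·e^(-2·u) du = -(4·u^6 + 12·u^5 + 30·u^4 + 60·u^3 + 90·u^2 + 90·u + 45)·e^(-2·u)/8, the numerator is ≈ 0.74552 and the denominator is 45/8.
This evaluates to P = 0.1325.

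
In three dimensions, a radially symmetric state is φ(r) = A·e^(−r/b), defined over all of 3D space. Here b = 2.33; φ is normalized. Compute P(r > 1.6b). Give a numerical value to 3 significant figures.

P ≈ 0.380

P = ∫ |φ|² 4πr² dr over r > 1.6b.
Normalization gives A² = 1/(π·b^3).
In terms of u = r/b (A², 4π and the length scale all cancel between numerator and denominator), P = [∫_{1.6}^{∞} u^2·e^(-2·u) du] / [∫_{0}^{∞} u^2·e^(-2·u) du].
An antiderivative of u^2·e^(-2·u) is -(2·u^2 + 2·u + 1)·e^(-2·u)/4; evaluating from 1.6 to ∞ gives 233·e^(-16/5)/100, while the full integral is 1/4.
This evaluates to P = 0.3799.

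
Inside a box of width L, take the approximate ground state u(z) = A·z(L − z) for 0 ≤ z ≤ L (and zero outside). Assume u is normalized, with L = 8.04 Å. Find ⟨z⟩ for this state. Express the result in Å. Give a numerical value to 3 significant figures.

The expectation value is the |u|²-weighted average of z: ∫ z|u|² dz.
Expanding the polynomial and integrating term by term, since the A² factors cancel between numerator and denominator, ⟨z⟩ = L/2.
With L = 8.04, ⟨z⟩ = 4.020.

⟨z⟩ ≈ 4.02 Å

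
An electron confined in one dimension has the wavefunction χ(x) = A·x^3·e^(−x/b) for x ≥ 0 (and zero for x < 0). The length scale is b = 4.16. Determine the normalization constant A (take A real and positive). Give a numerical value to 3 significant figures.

Normalization requires ∫|χ|² dx = 1, integrated from 0 to ∞.
Carrying out the integral gives A² · 45·b^7/8.
So A² = (45·b^7/8)^(−1).
Substituting b = 4.16 gives A² = 0.000008246, so A = 0.002872.

A ≈ 0.00287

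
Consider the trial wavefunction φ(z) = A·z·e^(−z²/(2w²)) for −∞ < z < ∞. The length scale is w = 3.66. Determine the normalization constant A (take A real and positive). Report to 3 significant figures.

A ≈ 0.152

We need A² ∫|f|² dz = 1, taking the integral from −∞ to ∞.
∫|φ|² dz = A²·(√(π)·w^3/2).
So A² = (√(π)·w^3/2)^(−1).
Substituting w = 3.66 gives A² = 0.02302, so A = 0.1517.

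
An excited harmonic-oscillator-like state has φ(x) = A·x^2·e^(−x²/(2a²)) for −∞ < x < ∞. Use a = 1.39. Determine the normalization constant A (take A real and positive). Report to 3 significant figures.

Normalization requires ∫|φ|² dx = 1, integrated from −∞ to ∞.
Using the Gaussian integral ∫_{−∞}^{∞} e^(−αx²) dx = √(π/α), the integral (without the A² prefactor) comes out to 3·√(π)·a^5/4.
Setting this equal to 1 gives A² = 1/(3·√(π)·a^5/4).
Substituting a = 1.39 gives A² = 0.1450, so A = 0.3808.

A ≈ 0.381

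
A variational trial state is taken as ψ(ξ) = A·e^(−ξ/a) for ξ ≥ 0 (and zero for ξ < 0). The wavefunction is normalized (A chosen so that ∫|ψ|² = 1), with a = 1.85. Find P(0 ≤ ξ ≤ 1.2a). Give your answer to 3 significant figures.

|ψ|² is the probability density, so P = ∫_{0}^{1.2a} |ψ|² dξ.
With A² fixed by ∫|ψ|² = 1, i.e. A² = (a/2)^(−1), substitute and integrate.
Let u = ξ/a; then A² and the length scale cancel, so P = ∫_{0}^{1.2} e^(-2·u) du ÷ ∫_{0}^{∞} e^(-2·u) du.
With ∫ e^(-2·u) du = -e^(-2·u)/2 + C, the region integral is 1/2 - e^(-12/5)/2 and the full one is 1/2.
This works out to P = 0.9093.

P ≈ 0.909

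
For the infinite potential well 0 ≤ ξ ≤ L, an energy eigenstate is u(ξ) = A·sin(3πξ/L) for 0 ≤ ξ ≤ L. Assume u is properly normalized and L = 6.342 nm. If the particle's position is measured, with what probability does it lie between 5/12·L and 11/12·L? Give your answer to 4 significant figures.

The probability is P = ∫ |u|² dξ over [5/12·L, 11/12·L].
Since A² = 1/(L/2), this is the region integral divided by the full normalization integral.
Let t = ξ/L; then A² and the length scale cancel, so P = ∫_{5/12}^{11/12} sin(3·π·t)^2 dt ÷ ∫_{0}^{1} sin(3·π·t)^2 dt.
An antiderivative of sin(3·π·t)^2 is t/2 - sin(6·π·t)/(12·π); evaluating from 5/12 to 11/12 gives 1/(6·π) + 1/4, while the full integral is 1/2.
This works out to P = (2 + 3·π)/(6·π).

P ≈ 0.6061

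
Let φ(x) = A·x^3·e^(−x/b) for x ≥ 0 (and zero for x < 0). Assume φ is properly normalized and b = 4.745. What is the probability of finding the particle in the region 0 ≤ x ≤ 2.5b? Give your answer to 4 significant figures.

P ≈ 0.2378

P = ∫_{0}^{2.5b} |φ(x)|² dx.
With A² fixed by ∫|φ|² = 1, i.e. A² = (45·b^7/8)^(−1), substitute and integrate.
Let u = x/b; then A² and the length scale cancel, so P = ∫_{0}^{2.5} u^6·e^(-2·u) du ÷ ∫_{0}^{∞} u^6·e^(-2·u) du.
Using ∫ u^6·e^(-2·u) du = -(4·u^6 + 12·u^5 + 30·u^4 + 60·u^3 + 90·u^2 + 90·u + 45)·e^(-2·u)/8, the numerator is ≈ 1.33772 and the denominator is 45/8.
The result is P = 0.23782.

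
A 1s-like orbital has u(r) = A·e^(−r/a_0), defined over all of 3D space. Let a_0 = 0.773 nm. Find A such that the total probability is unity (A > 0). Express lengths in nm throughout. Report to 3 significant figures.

A ≈ 0.830 nm^(-3/2)

Require ∫ |u|² 4πr² dr = 1 over the whole domain.
In 3D with spherical symmetry the volume element is 4πr² dr.
With u = A·e^(−r/a_0), the integral evaluates to A²·[π·a_0^3].
With a_0 = 0.773: A² = 0.6891 and A = 0.8301.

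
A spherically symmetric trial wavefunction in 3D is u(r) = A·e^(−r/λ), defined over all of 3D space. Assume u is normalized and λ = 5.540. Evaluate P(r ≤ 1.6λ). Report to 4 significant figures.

P ≈ 0.6201

P = ∫ |u|² 4πr² dr over r ≤ 1.6λ.
A² is fixed by ∫₀^∞ 4πr²|u|² dr = 1, i.e. A² = (π·λ^3)^(−1).
Let t = r/λ; then A², 4π and the length scale all cancel, so P = ∫_{0}^{1.6} t^2·e^(-2·t) dt ÷ ∫_{0}^{∞} t^2·e^(-2·t) dt.
With ∫ t^2·e^(-2·t) dt = -(2·t^2 + 2·t + 1)·e^(-2·t)/4 + C, the region integral is 1/4 - 233·e^(-16/5)/100 and the full one is 1/4.
The region integral divided by the full integral gives P = 0.62010.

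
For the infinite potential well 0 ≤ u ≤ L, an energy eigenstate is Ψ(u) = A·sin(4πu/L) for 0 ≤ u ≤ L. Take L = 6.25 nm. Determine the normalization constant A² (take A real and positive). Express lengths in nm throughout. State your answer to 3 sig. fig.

A^2 ≈ 0.320 nm^(-1)

We need A² ∫|f|² du = 1, taking the integral from 0 to L.
Carrying out the integral gives A² · L/2.
So A² = (L/2)^(−1).
Substituting L = 6.25 gives A² = 0.3200, so A = 0.5657.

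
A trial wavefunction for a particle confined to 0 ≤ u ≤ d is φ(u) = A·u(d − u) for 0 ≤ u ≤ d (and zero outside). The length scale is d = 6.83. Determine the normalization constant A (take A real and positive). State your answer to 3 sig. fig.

Normalization requires ∫|φ|² du = 1, integrated from 0 to d.
Expanding the polynomial and integrating term by term, the integral (without the A² prefactor) comes out to d^5/30.
Substituting d = 6.83 gives A² = 0.002018, so A = 0.04493.

A ≈ 0.0449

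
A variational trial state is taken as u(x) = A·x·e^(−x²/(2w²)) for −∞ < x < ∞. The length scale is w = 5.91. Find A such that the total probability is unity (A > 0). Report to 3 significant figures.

We need A² ∫|f|² dx = 1, taking the integral from −∞ to ∞.
The integral (without the A² prefactor) comes out to √(π)·w^3/2.
Hence A² = 1/[√(π)·w^3/2].
With w = 5.91: A² = 0.005466 and A = 0.07393.

A ≈ 0.0739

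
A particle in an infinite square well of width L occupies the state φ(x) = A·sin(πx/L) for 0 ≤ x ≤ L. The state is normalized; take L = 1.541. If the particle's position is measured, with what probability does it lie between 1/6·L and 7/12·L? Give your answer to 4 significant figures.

P ≈ 0.6341

|φ|² is the probability density, so P = ∫_{1/6·L}^{7/12·L} |φ|² dx.
The normalization integral ∫|φ|²dx over the whole domain equals L/2·A², and A² cancels in the ratio.
Substituting u = x/L, A² and the length scale cancel in the ratio: P = ∫_{1/6}^{7/12} sin(π·u)^2 du / ∫_{0}^{1} sin(π·u)^2 du.
An antiderivative of sin(π·u)^2 is u/2 - sin(2·π·u)/(4·π); evaluating from 1/6 to 7/12 gives 1/(8·π) + √(3)/(8·π) + 5/24, while the full integral is 1/2.
This works out to P = (3 + 3·√(3) + 5·π)/(12·π).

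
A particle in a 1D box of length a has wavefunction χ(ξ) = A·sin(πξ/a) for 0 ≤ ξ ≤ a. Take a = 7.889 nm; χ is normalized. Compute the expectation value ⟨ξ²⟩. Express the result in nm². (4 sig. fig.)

By definition ⟨ξ²⟩ = ∫ ξ^2 |χ(ξ)|² dξ.
With ∫₀^a sin²(nπξ/a) dξ = a/2, since the A² factors cancel between numerator and denominator, ⟨ξ²⟩ = -a^2/(2·π^2) + a^2/3.
With a = 7.889, ⟨ξ^2⟩ = 17.593.

⟨ξ^2⟩ ≈ 17.59 nm^2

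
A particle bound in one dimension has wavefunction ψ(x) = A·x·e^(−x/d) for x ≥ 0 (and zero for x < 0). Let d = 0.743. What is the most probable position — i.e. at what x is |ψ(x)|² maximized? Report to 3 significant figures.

x ≈ 0.743

Set d/dx [|ψ(x)|²] = 0 and solve for x > 0.
Solving yields x = d.
With d = 0.743, the most probable position is 0.7430.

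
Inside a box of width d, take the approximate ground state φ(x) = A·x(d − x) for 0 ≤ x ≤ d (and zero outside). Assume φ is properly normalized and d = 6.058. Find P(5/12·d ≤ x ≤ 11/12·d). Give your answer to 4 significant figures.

P = ∫_{5/12·d}^{11/12·d} |φ(x)|² dx.
The normalization integral ∫|φ|²dx over the whole domain equals d^5/30·A², and A² cancels in the ratio.
Substituting u = x/d, A² and the length scale cancel in the ratio: P = ∫_{5/12}^{11/12} u^2·(1 - u)^2 du / ∫_{0}^{1} u^2·(1 - u)^2 du.
An antiderivative of u^2·(1 - u)^2 is u^3·(6·u^2 - 15·u + 10)/30; evaluating from 5/12 to 11/12 gives ≈ 0.0216098, while the full integral is 1/30.
Evaluating gives P = 4481/6912.

P ≈ 0.6483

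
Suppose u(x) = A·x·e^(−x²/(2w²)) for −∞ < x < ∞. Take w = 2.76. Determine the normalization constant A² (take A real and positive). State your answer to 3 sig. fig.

A^2 ≈ 0.0537

We need A² ∫|f|² dx = 1, taking the integral from −∞ to ∞.
With ∫_{−∞}^{∞} x^(2m) e^(−αx²) dx = (2m−1)!!·√π / (2^m α^(m+1/2)), the integral (without the A² prefactor) comes out to √(π)·w^3/2.
Plugging in w = 2.76 yields A = 0.2317.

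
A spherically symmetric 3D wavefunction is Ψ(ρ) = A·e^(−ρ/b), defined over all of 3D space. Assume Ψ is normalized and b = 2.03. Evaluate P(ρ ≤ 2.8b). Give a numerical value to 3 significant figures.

P = ∫ |Ψ|² 4πρ² dρ over ρ ≤ 2.8b.
The full normalization integral is A²·[π·b^3] = 1, fixing A².
Let u = ρ/b; then A², 4π and the length scale all cancel, so P = ∫_{0}^{2.8} u^2·e^(-2·u) du ÷ ∫_{0}^{∞} u^2·e^(-2·u) du.
An antiderivative of u^2·e^(-2·u) is -(2·u^2 + 2·u + 1)·e^(-2·u)/4; evaluating from 0 to 2.8 gives 1/4 - 557·e^(-28/5)/100, while the full integral is 1/4.
Taking the ratio yields P = 0.9176.

P ≈ 0.918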